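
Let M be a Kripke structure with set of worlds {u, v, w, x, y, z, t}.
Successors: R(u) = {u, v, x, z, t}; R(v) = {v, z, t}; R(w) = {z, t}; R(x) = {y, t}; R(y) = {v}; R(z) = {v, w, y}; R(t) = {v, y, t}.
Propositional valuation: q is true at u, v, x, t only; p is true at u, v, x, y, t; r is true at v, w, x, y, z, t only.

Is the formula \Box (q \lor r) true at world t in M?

At t: \Box (q \lor r) requires q \lor r at every successor {v, y, t}.
  At v: q \lor r is true.
  At y: q \lor r is true.
  At t: q \lor r is true.
So \Box (q \lor r) is true at t.

Yes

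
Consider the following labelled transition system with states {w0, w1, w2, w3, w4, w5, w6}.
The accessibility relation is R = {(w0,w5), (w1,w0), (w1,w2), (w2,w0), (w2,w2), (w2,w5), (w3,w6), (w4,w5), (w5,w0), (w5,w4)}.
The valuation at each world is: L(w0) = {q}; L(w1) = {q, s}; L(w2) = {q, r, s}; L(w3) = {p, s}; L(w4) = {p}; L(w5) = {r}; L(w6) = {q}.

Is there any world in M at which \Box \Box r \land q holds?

Let φ = \Box \Box r \land q. Evaluate φ at each world:
  w0 (successors {w5}): φ is false.
  w1 (successors {w0, w2}): φ is false.
  w2 (successors {w0, w2, w5}): φ is false.
  w3 (successors {w6}): φ is false.
  w4 (successors {w5}): φ is false.
  w5 (successors {w0, w4}): φ is false.
  w6 (successors ∅): φ is true.
Detail at w6 (witness):
  At w6: \Box \Box r is true, q is true, so \Box \Box r \land q is true.
    At w6: no accessible worlds, so \Box \Box r holds vacuously.

Yes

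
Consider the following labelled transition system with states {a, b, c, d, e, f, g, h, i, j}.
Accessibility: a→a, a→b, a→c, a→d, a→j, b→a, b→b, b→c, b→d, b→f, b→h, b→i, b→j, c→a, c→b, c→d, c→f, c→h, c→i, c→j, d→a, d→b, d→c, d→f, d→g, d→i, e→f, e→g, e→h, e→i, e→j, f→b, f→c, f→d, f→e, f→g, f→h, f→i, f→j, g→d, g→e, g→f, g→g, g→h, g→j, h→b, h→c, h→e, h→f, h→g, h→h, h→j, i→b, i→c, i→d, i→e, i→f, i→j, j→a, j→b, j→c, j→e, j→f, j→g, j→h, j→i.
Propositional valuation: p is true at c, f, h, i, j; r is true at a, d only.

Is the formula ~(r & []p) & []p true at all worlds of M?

No

Recall that []ψ holds at a world iff ψ holds at every accessible world, and <>ψ holds iff ψ holds at some accessible world.
Let φ = ~(r & []p) & []p. Evaluate φ at each world:
  a (successors {a, b, c, d, j}): φ is false.
  b (successors {a, b, c, d, f, h, i, j}): φ is false.
  c (successors {a, b, d, f, h, i, j}): φ is false.
  d (successors {a, b, c, f, g, i}): φ is false.
  e (successors {f, g, h, i, j}): φ is false.
  f (successors {b, c, d, e, g, h, i, j}): φ is false.
  g (successors {d, e, f, g, h, j}): φ is false.
  h (successors {b, c, e, f, g, h, j}): φ is false.
  i (successors {b, c, d, e, f, j}): φ is false.
  j (successors {a, b, c, e, f, g, h, i}): φ is false.
Detail at a (counterexample):
  At a: ~(r & []p) is true, []p is false, so ~(r & []p) & []p is false.
    At a: r & []p is false, so ~(r & []p) is true.
      At a: r is true, []p is false, so r & []p is false.
    At a: []p requires p at every successor {a, b, c, d, j}.
      p fails at a, so []p is false at a.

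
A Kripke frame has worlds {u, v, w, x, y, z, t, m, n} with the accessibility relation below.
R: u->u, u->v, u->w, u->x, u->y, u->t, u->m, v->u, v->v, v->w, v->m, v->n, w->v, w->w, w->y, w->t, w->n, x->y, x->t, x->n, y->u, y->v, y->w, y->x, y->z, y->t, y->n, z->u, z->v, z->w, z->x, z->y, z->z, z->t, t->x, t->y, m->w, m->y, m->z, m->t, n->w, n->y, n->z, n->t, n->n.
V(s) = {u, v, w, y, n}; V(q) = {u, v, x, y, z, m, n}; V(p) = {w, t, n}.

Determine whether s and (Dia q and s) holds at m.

No

At m: s is false, Dia q and s is false, so s and (Dia q and s) is false.
  At m: Dia q is true, s is false, so Dia q and s is false.
    At m: Dia q requires q at some successor in {w, y, z, t}.
      q holds at y, so Dia q is true at m.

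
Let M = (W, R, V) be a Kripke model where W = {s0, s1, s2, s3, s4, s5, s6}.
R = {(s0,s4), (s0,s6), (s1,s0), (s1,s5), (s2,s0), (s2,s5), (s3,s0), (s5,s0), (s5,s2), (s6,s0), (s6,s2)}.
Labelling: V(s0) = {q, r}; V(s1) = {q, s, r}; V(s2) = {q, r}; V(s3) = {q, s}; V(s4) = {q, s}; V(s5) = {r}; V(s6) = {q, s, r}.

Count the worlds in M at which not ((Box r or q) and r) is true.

2

Recall that Box ψ holds at a world iff ψ holds at every accessible world, and Dia ψ holds iff ψ holds at some accessible world.
Let φ = not ((Box r or q) and r). Evaluate φ at each world:
  s0 (successors {s4, s6}): φ is false.
  s1 (successors {s0, s5}): φ is false.
  s2 (successors {s0, s5}): φ is false.
  s3 (successors {s0}): φ is true.
  s4 (successors ∅): φ is true.
  s5 (successors {s0, s2}): φ is false.
  s6 (successors {s0, s2}): φ is false.
For instance, at s6:
  At s6: (Box r or q) and r is true, so not ((Box r or q) and r) is false.
    At s6: Box r or q is true, r is true, so (Box r or q) and r is true.
      At s6: Box r is true, q is true, so Box r or q is true.
Satisfying worlds: {s3, s4}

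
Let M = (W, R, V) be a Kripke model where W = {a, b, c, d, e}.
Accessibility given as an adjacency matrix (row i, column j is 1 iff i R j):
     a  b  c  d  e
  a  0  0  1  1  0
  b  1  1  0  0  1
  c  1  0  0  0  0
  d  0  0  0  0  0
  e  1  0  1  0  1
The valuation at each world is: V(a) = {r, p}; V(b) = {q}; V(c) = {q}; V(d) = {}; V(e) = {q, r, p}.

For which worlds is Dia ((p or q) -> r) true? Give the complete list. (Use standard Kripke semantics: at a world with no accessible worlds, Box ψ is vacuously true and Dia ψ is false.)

Let φ = Dia ((p or q) -> r). Evaluate φ at each world:
  a (successors {c, d}): φ is true.
  b (successors {a, b, e}): φ is true.
  c (successors {a}): φ is true.
  d (successors ∅): φ is false.
  e (successors {a, c, e}): φ is true.
For instance, at c:
  At c: Dia ((p or q) -> r) requires (p or q) -> r at some successor in {a}.
    (p or q) -> r holds at a, so Dia ((p or q) -> r) is true at c.
Satisfying worlds: {a, b, c, e}

a, b, c, e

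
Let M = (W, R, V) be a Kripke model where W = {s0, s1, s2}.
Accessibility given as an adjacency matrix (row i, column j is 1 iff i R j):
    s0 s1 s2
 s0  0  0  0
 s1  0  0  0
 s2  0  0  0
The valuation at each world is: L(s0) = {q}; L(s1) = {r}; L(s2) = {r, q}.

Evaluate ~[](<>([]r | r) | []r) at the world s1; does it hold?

Recall that []ψ holds at a world iff ψ holds at every accessible world, and <>ψ holds iff ψ holds at some accessible world.
At s1: [](<>([]r | r) | []r) is true, so ~[](<>([]r | r) | []r) is false.
  At s1: no accessible worlds, so [](<>([]r | r) | []r) holds vacuously.

No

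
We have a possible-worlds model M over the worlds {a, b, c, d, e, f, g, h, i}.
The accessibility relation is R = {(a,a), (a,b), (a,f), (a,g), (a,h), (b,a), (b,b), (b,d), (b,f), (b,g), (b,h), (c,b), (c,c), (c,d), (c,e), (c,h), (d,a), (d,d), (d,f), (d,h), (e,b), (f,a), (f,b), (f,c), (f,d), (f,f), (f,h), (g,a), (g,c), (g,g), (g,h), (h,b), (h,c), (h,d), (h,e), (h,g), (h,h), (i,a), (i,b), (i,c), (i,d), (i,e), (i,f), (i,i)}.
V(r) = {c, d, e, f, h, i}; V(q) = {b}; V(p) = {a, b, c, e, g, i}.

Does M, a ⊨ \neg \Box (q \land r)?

Yes

At a: \Box (q \land r) is false, so \neg \Box (q \land r) is true.
  At a: \Box (q \land r) requires q \land r at every successor {a, b, f, g, h}.
    q \land r fails at a, so \Box (q \land r) is false at a.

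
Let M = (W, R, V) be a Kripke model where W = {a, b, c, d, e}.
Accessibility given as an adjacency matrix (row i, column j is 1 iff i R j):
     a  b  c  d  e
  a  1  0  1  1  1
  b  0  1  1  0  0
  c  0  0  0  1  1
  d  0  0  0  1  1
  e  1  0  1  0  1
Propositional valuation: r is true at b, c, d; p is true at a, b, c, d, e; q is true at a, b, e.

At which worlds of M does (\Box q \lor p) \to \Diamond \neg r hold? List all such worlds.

Let φ = (\Box q \lor p) \to \Diamond \neg r. Evaluate φ at each world:
  a (successors {a, c, d, e}): φ is true.
  b (successors {b, c}): φ is false.
  c (successors {d, e}): φ is true.
  d (successors {d, e}): φ is true.
  e (successors {a, c, e}): φ is true.
For instance, at b:
  At b: \Box q \lor p is true, \Diamond \neg r is false, so (\Box q \lor p) \to \Diamond \neg r is false.
    At b: \Box q is false, p is true, so \Box q \lor p is true.
      At b: \Box q requires q at every successor {b, c}.
        q fails at c, so \Box q is false at b.
    At b: \Diamond \neg r requires \neg r at some successor in {b, c}.
      At b: \neg r is false.
      At c: \neg r is false.
    So \Diamond \neg r is false at b.
Satisfying worlds: {a, c, d, e}

a, c, d, e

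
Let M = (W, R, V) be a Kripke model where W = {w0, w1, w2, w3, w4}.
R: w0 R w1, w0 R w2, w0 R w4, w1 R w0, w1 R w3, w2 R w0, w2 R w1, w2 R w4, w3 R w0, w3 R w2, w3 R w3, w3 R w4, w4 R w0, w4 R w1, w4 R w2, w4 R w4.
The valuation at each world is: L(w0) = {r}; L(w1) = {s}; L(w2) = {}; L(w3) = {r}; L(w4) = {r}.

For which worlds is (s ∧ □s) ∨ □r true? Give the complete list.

w1

Let φ = (s ∧ □s) ∨ □r. Evaluate φ at each world:
  w0 (successors {w1, w2, w4}): φ is false.
  w1 (successors {w0, w3}): φ is true.
  w2 (successors {w0, w1, w4}): φ is false.
  w3 (successors {w0, w2, w3, w4}): φ is false.
  w4 (successors {w0, w1, w2, w4}): φ is false.
For instance, at w1:
  At w1: s ∧ □s is false, □r is true, so (s ∧ □s) ∨ □r is true.
    At w1: s is true, □s is false, so s ∧ □s is false.
      At w1: □s requires s at every successor {w0, w3}.
        s fails at w0, so □s is false at w1.
    At w1: □r requires r at every successor {w0, w3}.
      At w0: r is true.
      At w3: r is true.
    So □r is true at w1.
Satisfying worlds: {w1}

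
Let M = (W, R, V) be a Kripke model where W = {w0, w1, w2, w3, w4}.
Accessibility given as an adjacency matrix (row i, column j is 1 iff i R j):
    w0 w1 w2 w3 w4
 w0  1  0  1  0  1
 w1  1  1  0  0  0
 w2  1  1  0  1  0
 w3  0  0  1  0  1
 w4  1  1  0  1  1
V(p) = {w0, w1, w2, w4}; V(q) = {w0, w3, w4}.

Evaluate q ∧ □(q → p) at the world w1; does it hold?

No

Recall that □ψ holds at a world iff ψ holds at every accessible world, and ◇ψ holds iff ψ holds at some accessible world.
At w1: q is false, □(q → p) is true, so q ∧ □(q → p) is false.
  At w1: □(q → p) requires q → p at every successor {w0, w1}.
    At w0: q → p is true.
    At w1: q → p is true.
  So □(q → p) is true at w1.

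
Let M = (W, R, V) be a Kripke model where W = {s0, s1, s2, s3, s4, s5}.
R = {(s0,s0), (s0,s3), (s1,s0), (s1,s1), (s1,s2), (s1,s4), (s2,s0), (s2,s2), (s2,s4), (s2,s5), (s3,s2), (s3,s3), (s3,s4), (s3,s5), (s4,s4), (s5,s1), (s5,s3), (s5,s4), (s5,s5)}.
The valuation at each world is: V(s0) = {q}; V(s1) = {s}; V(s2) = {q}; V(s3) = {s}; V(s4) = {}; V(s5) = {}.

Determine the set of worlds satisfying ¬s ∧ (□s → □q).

Recall that □ψ holds at a world iff ψ holds at every accessible world, and ◇ψ holds iff ψ holds at some accessible world.
Let φ = ¬s ∧ (□s → □q). Evaluate φ at each world:
  s0 (successors {s0, s3}): φ is true.
  s1 (successors {s0, s1, s2, s4}): φ is false.
  s2 (successors {s0, s2, s4, s5}): φ is true.
  s3 (successors {s2, s3, s4, s5}): φ is false.
  s4 (successors {s4}): φ is true.
  s5 (successors {s1, s3, s4, s5}): φ is true.
For instance, at s2:
  At s2: ¬s is true, □s → □q is true, so ¬s ∧ (□s → □q) is true.
    At s2: □s is false, □q is false, so □s → □q is true.
      At s2: □s requires s at every successor {s0, s2, s4, s5}.
        s fails at s0, so □s is false at s2.
      At s2: □q requires q at every successor {s0, s2, s4, s5}.
        q fails at s4, so □q is false at s2.
Satisfying worlds: {s0, s2, s4, s5}

s0, s2, s4, s5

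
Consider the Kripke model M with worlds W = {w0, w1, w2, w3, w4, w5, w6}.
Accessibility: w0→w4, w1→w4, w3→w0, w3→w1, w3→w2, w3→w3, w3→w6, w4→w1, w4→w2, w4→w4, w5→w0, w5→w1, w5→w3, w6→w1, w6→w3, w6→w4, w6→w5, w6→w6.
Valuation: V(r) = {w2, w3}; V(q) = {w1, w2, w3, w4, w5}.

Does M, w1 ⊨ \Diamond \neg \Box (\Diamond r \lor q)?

Recall that \Box ψ holds at a world iff ψ holds at every accessible world, and \Diamond ψ holds iff ψ holds at some accessible world.
At w1: \Diamond \neg \Box (\Diamond r \lor q) requires \neg \Box (\Diamond r \lor q) at some successor in {w4}.
  At w4: \neg \Box (\Diamond r \lor q) is false.
So \Diamond \neg \Box (\Diamond r \lor q) is false at w1.

No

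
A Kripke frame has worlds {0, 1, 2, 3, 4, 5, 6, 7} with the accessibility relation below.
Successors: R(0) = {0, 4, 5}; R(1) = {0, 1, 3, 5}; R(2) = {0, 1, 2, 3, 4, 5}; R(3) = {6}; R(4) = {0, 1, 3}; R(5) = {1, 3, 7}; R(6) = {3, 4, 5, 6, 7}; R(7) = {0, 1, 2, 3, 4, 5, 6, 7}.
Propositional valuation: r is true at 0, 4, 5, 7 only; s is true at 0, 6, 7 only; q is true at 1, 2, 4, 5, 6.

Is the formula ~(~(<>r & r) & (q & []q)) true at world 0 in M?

At 0: ~(<>r & r) & (q & []q) is false, so ~(~(<>r & r) & (q & []q)) is true.
  At 0: ~(<>r & r) is false, q & []q is false, so ~(<>r & r) & (q & []q) is false.
    At 0: <>r & r is true, so ~(<>r & r) is false.
      At 0: <>r is true, r is true, so <>r & r is true.
    At 0: q is false, []q is false, so q & []q is false.
      At 0: []q requires q at every successor {0, 4, 5}.
        q fails at 0, so []q is false at 0.

Yes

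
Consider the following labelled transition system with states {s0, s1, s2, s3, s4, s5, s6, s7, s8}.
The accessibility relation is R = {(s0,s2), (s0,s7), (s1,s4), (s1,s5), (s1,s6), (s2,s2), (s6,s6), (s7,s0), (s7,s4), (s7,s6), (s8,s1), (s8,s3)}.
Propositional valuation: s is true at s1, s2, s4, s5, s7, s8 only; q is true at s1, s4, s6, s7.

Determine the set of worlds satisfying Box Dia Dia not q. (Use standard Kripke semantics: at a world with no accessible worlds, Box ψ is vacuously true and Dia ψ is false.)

Recall that Box ψ holds at a world iff ψ holds at every accessible world, and Dia ψ holds iff ψ holds at some accessible world.
Let φ = Box Dia Dia not q. Evaluate φ at each world:
  s0 (successors {s2, s7}): φ is true.
  s1 (successors {s4, s5, s6}): φ is false.
  s2 (successors {s2}): φ is true.
  s3 (successors ∅): φ is true.
  s4 (successors ∅): φ is true.
  s5 (successors ∅): φ is true.
  s6 (successors {s6}): φ is false.
  s7 (successors {s0, s4, s6}): φ is false.
  s8 (successors {s1, s3}): φ is false.
For instance, at s0:
  At s0: Box Dia Dia not q requires Dia Dia not q at every successor {s2, s7}.
      At s2: Dia Dia not q requires Dia not q at some successor in {s2}.
        Dia not q holds at s2, so Dia Dia not q is true at s2.
      At s7: Dia Dia not q requires Dia not q at some successor in {s0, s4, s6}.
        Dia not q holds at s0, so Dia Dia not q is true at s7.
  So Box Dia Dia not q is true at s0.
Satisfying worlds: {s0, s2, s3, s4, s5}

s0, s2, s3, s4, s5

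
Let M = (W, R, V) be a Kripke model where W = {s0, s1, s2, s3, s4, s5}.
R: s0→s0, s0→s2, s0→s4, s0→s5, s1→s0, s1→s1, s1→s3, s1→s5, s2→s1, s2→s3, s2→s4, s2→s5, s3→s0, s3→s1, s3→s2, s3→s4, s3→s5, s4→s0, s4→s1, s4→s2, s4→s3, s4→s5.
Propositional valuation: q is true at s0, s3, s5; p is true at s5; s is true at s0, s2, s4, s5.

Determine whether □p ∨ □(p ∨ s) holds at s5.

At s5: □p is true, □(p ∨ s) is true, so □p ∨ □(p ∨ s) is true.
  At s5: no accessible worlds, so □p holds vacuously.
  At s5: no accessible worlds, so □(p ∨ s) holds vacuously.

Yes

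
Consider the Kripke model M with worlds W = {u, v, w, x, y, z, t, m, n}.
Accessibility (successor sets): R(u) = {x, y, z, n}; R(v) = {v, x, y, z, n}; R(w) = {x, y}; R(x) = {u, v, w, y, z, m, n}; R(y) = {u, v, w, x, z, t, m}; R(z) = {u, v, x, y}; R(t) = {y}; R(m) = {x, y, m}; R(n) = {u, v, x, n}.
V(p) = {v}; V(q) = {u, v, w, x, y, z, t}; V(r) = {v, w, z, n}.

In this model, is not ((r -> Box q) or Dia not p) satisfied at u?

At u: (r -> Box q) or Dia not p is true, so not ((r -> Box q) or Dia not p) is false.
  At u: r -> Box q is true, Dia not p is true, so (r -> Box q) or Dia not p is true.
    At u: r is false, Box q is false, so r -> Box q is true.
      At u: Box q requires q at every successor {x, y, z, n}.
        q fails at n, so Box q is false at u.
    At u: Dia not p requires not p at some successor in {x, y, z, n}.
      not p holds at x, so Dia not p is true at u.

No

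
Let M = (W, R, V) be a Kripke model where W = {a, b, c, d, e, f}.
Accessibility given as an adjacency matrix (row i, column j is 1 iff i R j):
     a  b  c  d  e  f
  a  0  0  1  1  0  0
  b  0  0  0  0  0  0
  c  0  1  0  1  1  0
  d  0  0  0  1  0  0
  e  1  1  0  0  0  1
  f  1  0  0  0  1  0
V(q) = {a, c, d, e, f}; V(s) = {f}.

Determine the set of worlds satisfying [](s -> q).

a, b, c, d, e, f

Let φ = [](s -> q). Evaluate φ at each world:
  a (successors {c, d}): φ is true.
  b (successors ∅): φ is true.
  c (successors {b, d, e}): φ is true.
  d (successors {d}): φ is true.
  e (successors {a, b, f}): φ is true.
  f (successors {a, e}): φ is true.
For instance, at c:
  At c: [](s -> q) requires s -> q at every successor {b, d, e}.
    At b: s -> q is true.
    At d: s -> q is true.
    At e: s -> q is true.
  So [](s -> q) is true at c.
Satisfying worlds: {a, b, c, d, e, f}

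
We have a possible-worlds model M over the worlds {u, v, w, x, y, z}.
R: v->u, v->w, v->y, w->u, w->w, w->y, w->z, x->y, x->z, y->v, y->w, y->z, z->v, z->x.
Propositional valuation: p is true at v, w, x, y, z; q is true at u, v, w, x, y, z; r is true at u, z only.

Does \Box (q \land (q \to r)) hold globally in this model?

No

Let φ = \Box (q \land (q \to r)). Evaluate φ at each world:
  u (successors ∅): φ is true.
  v (successors {u, w, y}): φ is false.
  w (successors {u, w, y, z}): φ is false.
  x (successors {y, z}): φ is false.
  y (successors {v, w, z}): φ is false.
  z (successors {v, x}): φ is false.
Detail at v (counterexample):
  At v: \Box (q \land (q \to r)) requires q \land (q \to r) at every successor {u, w, y}.
    q \land (q \to r) fails at w, so \Box (q \land (q \to r)) is false at v.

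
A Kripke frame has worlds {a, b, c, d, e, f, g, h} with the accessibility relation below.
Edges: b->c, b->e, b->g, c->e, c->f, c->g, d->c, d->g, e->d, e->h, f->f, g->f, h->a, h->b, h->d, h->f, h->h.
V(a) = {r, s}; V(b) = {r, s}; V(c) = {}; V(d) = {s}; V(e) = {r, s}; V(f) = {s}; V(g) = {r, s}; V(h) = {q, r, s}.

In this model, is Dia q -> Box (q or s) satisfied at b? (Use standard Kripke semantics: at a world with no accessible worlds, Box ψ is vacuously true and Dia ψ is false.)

At b: Dia q is false, Box (q or s) is false, so Dia q -> Box (q or s) is true.
  At b: Dia q requires q at some successor in {c, e, g}.
    At c: q is false.
    At e: q is false.
    At g: q is false.
  So Dia q is false at b.
  At b: Box (q or s) requires q or s at every successor {c, e, g}.
    q or s fails at c, so Box (q or s) is false at b.

Yes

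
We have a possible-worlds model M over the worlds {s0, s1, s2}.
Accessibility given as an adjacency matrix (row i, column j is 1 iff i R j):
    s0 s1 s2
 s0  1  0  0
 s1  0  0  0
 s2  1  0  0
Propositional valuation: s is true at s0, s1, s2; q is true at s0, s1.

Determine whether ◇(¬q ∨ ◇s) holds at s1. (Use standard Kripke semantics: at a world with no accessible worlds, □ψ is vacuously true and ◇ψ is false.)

At s1: no accessible worlds, so ◇(¬q ∨ ◇s) is false.

No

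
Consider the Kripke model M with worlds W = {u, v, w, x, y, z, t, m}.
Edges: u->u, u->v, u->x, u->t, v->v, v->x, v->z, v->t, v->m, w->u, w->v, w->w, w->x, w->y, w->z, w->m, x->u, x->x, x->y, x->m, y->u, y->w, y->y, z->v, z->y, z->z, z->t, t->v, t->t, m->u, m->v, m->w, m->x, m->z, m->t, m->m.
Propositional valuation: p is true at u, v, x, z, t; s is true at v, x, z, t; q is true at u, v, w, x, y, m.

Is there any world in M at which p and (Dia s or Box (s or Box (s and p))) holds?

Yes

Recall that Box ψ holds at a world iff ψ holds at every accessible world, and Dia ψ holds iff ψ holds at some accessible world.
Let φ = p and (Dia s or Box (s or Box (s and p))). Evaluate φ at each world:
  u (successors {u, v, x, t}): φ is true.
  v (successors {v, x, z, t, m}): φ is true.
  w (successors {u, v, w, x, y, z, m}): φ is false.
  x (successors {u, x, y, m}): φ is true.
  y (successors {u, w, y}): φ is false.
  z (successors {v, y, z, t}): φ is true.
  t (successors {v, t}): φ is true.
  m (successors {u, v, w, x, z, t, m}): φ is false.
Detail at u (witness):
  At u: p is true, Dia s or Box (s or Box (s and p)) is true, so p and (Dia s or Box (s or Box (s and p))) is true.
    At u: Dia s is true, Box (s or Box (s and p)) is false, so Dia s or Box (s or Box (s and p)) is true.
      At u: Dia s requires s at some successor in {u, v, x, t}.
        s holds at v, so Dia s is true at u.
      At u: Box (s or Box (s and p)) requires s or Box (s and p) at every successor {u, v, x, t}.
        s or Box (s and p) fails at u, so Box (s or Box (s and p)) is false at u.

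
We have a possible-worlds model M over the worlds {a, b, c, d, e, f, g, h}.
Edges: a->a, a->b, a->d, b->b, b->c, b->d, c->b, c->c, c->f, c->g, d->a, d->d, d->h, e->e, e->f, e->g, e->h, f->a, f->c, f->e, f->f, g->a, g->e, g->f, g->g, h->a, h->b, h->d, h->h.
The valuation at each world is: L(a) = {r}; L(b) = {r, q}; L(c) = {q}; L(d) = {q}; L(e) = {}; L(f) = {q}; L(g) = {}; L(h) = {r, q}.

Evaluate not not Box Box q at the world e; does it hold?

No

At e: not Box Box q is true, so not not Box Box q is false.
  At e: Box Box q is false, so not Box Box q is true.
    At e: Box Box q requires Box q at every successor {e, f, g, h}.
      Box q fails at e, so Box Box q is false at e.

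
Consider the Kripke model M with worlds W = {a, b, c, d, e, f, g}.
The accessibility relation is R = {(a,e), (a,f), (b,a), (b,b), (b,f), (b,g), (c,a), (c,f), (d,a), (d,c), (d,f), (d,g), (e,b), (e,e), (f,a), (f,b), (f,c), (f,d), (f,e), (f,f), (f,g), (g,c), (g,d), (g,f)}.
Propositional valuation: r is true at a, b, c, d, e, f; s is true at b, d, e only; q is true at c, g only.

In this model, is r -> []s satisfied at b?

At b: r is true, []s is false, so r -> []s is false.
  At b: []s requires s at every successor {a, b, f, g}.
    s fails at a, so []s is false at b.

No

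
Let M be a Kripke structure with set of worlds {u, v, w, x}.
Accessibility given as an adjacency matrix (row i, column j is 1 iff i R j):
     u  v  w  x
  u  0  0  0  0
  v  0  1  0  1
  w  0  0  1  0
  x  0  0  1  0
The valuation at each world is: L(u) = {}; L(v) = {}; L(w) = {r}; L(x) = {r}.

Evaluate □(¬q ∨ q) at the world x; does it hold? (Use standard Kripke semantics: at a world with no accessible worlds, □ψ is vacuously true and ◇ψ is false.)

At x: □(¬q ∨ q) requires ¬q ∨ q at every successor {w}.
  At w: ¬q ∨ q is true.
So □(¬q ∨ q) is true at x.

Yes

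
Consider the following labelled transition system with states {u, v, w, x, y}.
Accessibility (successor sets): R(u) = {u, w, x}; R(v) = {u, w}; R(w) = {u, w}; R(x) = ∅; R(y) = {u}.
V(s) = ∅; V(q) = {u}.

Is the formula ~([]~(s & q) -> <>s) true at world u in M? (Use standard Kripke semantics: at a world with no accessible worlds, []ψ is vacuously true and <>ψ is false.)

Yes

At u: []~(s & q) -> <>s is false, so ~([]~(s & q) -> <>s) is true.
  At u: []~(s & q) is true, <>s is false, so []~(s & q) -> <>s is false.
    At u: []~(s & q) requires ~(s & q) at every successor {u, w, x}.
      At u: ~(s & q) is true.
      At w: ~(s & q) is true.
      At x: ~(s & q) is true.
    So []~(s & q) is true at u.
    At u: <>s requires s at some successor in {u, w, x}.
      At u: s is false.
      At w: s is false.
      At x: s is false.
    So <>s is false at u.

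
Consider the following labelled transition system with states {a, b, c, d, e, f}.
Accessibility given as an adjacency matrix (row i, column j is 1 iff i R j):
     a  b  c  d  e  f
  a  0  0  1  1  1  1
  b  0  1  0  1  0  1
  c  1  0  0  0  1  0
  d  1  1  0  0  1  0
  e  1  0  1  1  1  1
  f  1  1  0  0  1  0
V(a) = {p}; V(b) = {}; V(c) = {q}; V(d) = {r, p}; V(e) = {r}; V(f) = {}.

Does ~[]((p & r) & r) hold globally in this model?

Recall that []ψ holds at a world iff ψ holds at every accessible world, and <>ψ holds iff ψ holds at some accessible world.
Let φ = ~[]((p & r) & r). Evaluate φ at each world:
  a (successors {c, d, e, f}): φ is true.
  b (successors {b, d, f}): φ is true.
  c (successors {a, e}): φ is true.
  d (successors {a, b, e}): φ is true.
  e (successors {a, c, d, e, f}): φ is true.
  f (successors {a, b, e}): φ is true.
For instance, at a:
  At a: []((p & r) & r) is false, so ~[]((p & r) & r) is true.
    At a: []((p & r) & r) requires (p & r) & r at every successor {c, d, e, f}.
      (p & r) & r fails at c, so []((p & r) & r) is false at a.

Yes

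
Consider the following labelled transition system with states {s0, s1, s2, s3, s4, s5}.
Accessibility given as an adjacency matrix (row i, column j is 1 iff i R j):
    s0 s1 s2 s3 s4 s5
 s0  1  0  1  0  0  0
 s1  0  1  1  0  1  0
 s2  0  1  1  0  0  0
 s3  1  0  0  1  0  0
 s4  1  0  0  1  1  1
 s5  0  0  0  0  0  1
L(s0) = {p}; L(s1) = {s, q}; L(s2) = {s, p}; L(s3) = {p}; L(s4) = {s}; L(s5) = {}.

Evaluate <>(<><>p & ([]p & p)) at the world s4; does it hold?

Yes

At s4: <>(<><>p & ([]p & p)) requires <><>p & ([]p & p) at some successor in {s0, s3, s4, s5}.
  <><>p & ([]p & p) holds at s0, so <>(<><>p & ([]p & p)) is true at s4.
    At s0: <><>p is true, []p & p is true, so <><>p & ([]p & p) is true.
      At s0: <><>p requires <>p at some successor in {s0, s2}.
        <>p holds at s0, so <><>p is true at s0.
      At s0: []p is true, p is true, so []p & p is true.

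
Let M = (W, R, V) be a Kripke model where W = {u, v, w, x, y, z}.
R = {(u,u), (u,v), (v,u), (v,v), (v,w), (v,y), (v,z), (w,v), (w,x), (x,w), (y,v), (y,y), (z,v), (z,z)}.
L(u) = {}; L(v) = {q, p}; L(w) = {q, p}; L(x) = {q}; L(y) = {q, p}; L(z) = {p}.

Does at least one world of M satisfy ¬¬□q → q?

Let φ = ¬¬□q → q. Evaluate φ at each world:
  u (successors {u, v}): φ is true.
  v (successors {u, v, w, y, z}): φ is true.
  w (successors {v, x}): φ is true.
  x (successors {w}): φ is true.
  y (successors {v, y}): φ is true.
  z (successors {v, z}): φ is true.
Detail at u (witness):
  At u: ¬¬□q is false, q is false, so ¬¬□q → q is true.
    At u: ¬□q is true, so ¬¬□q is false.
      At u: □q is false, so ¬□q is true.

Yes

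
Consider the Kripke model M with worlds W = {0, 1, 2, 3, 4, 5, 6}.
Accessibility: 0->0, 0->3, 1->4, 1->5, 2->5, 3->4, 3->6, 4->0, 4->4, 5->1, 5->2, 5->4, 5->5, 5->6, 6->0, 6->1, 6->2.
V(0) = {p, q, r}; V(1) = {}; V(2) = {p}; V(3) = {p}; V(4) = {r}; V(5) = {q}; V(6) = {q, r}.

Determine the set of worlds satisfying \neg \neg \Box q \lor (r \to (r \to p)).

Let φ = \neg \neg \Box q \lor (r \to (r \to p)). Evaluate φ at each world:
  0 (successors {0, 3}): φ is true.
  1 (successors {4, 5}): φ is true.
  2 (successors {5}): φ is true.
  3 (successors {4, 6}): φ is true.
  4 (successors {0, 4}): φ is false.
  5 (successors {1, 2, 4, 5, 6}): φ is true.
  6 (successors {0, 1, 2}): φ is false.
For instance, at 6:
  At 6: \neg \neg \Box q is false, r \to (r \to p) is false, so \neg \neg \Box q \lor (r \to (r \to p)) is false.
    At 6: \neg \Box q is true, so \neg \neg \Box q is false.
      At 6: \Box q is false, so \neg \Box q is true.
Satisfying worlds: {0, 1, 2, 3, 5}

0, 1, 2, 3, 5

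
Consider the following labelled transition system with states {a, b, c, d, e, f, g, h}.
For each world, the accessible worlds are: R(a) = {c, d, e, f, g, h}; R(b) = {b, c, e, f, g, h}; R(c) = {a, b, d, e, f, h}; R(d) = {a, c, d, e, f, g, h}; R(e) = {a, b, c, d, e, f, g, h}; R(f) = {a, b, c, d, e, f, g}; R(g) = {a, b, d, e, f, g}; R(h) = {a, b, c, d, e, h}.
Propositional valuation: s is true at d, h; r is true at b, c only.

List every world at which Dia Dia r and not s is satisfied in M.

Let φ = Dia Dia r and not s. Evaluate φ at each world:
  a (successors {c, d, e, f, g, h}): φ is true.
  b (successors {b, c, e, f, g, h}): φ is true.
  c (successors {a, b, d, e, f, h}): φ is true.
  d (successors {a, c, d, e, f, g, h}): φ is false.
  e (successors {a, b, c, d, e, f, g, h}): φ is true.
  f (successors {a, b, c, d, e, f, g}): φ is true.
  g (successors {a, b, d, e, f, g}): φ is true.
  h (successors {a, b, c, d, e, h}): φ is false.
For instance, at c:
  At c: Dia Dia r is true, not s is true, so Dia Dia r and not s is true.
    At c: Dia Dia r requires Dia r at some successor in {a, b, d, e, f, h}.
      Dia r holds at a, so Dia Dia r is true at c.
Satisfying worlds: {a, b, c, e, f, g}

a, b, c, e, f, g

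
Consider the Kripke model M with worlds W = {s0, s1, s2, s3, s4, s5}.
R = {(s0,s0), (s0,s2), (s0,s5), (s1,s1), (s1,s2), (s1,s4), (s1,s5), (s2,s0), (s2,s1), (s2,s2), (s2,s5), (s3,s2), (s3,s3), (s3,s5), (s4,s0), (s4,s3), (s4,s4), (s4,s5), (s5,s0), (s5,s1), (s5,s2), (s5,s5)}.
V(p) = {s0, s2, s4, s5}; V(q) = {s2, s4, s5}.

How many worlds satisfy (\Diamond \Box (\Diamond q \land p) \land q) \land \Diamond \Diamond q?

3

Let φ = (\Diamond \Box (\Diamond q \land p) \land q) \land \Diamond \Diamond q. Evaluate φ at each world:
  s0 (successors {s0, s2, s5}): φ is false.
  s1 (successors {s1, s2, s4, s5}): φ is false.
  s2 (successors {s0, s1, s2, s5}): φ is true.
  s3 (successors {s2, s3, s5}): φ is false.
  s4 (successors {s0, s3, s4, s5}): φ is true.
  s5 (successors {s0, s1, s2, s5}): φ is true.
For instance, at s1:
  At s1: \Diamond \Box (\Diamond q \land p) \land q is false, \Diamond \Diamond q is true, so (\Diamond \Box (\Diamond q \land p) \land q) \land \Diamond \Diamond q is false.
    At s1: \Diamond \Box (\Diamond q \land p) is false, q is false, so \Diamond \Box (\Diamond q \land p) \land q is false.
      At s1: \Diamond \Box (\Diamond q \land p) requires \Box (\Diamond q \land p) at some successor in {s1, s2, s4, s5}.
        At s1: \Box (\Diamond q \land p) is false.
        At s2: \Box (\Diamond q \land p) is false.
        At s4: \Box (\Diamond q \land p) is false.
        At s5: \Box (\Diamond q \land p) is false.
      So \Diamond \Box (\Diamond q \land p) is false at s1.
    At s1: \Diamond \Diamond q requires \Diamond q at some successor in {s1, s2, s4, s5}.
      \Diamond q holds at s1, so \Diamond \Diamond q is true at s1.
Satisfying worlds: {s2, s4, s5}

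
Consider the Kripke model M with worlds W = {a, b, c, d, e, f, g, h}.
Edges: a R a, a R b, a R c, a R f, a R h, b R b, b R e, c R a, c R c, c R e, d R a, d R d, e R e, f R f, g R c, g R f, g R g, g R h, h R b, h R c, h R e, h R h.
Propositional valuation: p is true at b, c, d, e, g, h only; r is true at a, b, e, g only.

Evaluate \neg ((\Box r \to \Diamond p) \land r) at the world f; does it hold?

Yes

At f: (\Box r \to \Diamond p) \land r is false, so \neg ((\Box r \to \Diamond p) \land r) is true.
  At f: \Box r \to \Diamond p is true, r is false, so (\Box r \to \Diamond p) \land r is false.
    At f: \Box r is false, \Diamond p is false, so \Box r \to \Diamond p is true.
      At f: \Box r requires r at every successor {f}.
        r fails at f, so \Box r is false at f.
      At f: \Diamond p requires p at some successor in {f}.
        At f: p is false.
      So \Diamond p is false at f.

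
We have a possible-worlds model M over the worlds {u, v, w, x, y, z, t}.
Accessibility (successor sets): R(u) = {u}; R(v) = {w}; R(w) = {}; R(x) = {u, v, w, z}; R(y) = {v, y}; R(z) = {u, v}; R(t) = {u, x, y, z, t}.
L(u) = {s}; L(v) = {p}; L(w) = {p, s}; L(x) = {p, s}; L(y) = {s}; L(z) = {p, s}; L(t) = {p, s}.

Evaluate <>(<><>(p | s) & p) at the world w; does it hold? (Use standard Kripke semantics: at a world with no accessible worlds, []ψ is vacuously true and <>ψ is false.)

At w: no accessible worlds, so <>(<><>(p | s) & p) is false.

No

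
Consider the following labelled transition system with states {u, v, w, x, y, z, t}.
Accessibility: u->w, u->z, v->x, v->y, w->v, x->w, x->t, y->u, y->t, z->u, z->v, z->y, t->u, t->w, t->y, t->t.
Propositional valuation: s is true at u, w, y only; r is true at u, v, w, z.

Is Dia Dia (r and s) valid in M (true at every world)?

Let φ = Dia Dia (r and s). Evaluate φ at each world:
  u (successors {w, z}): φ is true.
  v (successors {x, y}): φ is true.
  w (successors {v}): φ is false.
  x (successors {w, t}): φ is true.
  y (successors {u, t}): φ is true.
  z (successors {u, v, y}): φ is true.
  t (successors {u, w, y, t}): φ is true.
Detail at w (counterexample):
  At w: Dia Dia (r and s) requires Dia (r and s) at some successor in {v}.
    At v: Dia (r and s) is false.
  So Dia Dia (r and s) is false at w.

No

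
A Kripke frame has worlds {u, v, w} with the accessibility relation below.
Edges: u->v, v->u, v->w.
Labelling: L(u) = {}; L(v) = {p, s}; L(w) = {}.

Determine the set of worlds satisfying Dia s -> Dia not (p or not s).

v, w

Let φ = Dia s -> Dia not (p or not s). Evaluate φ at each world:
  u (successors {v}): φ is false.
  v (successors {u, w}): φ is true.
  w (successors ∅): φ is true.
For instance, at u:
  At u: Dia s is true, Dia not (p or not s) is false, so Dia s -> Dia not (p or not s) is false.
    At u: Dia s requires s at some successor in {v}.
      s holds at v, so Dia s is true at u.
    At u: Dia not (p or not s) requires not (p or not s) at some successor in {v}.
      At v: not (p or not s) is false.
    So Dia not (p or not s) is false at u.
Satisfying worlds: {v, w}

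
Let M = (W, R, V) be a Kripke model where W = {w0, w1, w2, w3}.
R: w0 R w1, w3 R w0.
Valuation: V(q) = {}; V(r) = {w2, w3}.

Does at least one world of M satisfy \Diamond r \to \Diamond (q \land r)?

Recall that \Diamond ψ holds at a world iff ψ holds at some accessible world.
Let φ = \Diamond r \to \Diamond (q \land r). Evaluate φ at each world:
  w0 (successors {w1}): φ is true.
  w1 (successors ∅): φ is true.
  w2 (successors ∅): φ is true.
  w3 (successors {w0}): φ is true.
Detail at w0 (witness):
  At w0: \Diamond r is false, \Diamond (q \land r) is false, so \Diamond r \to \Diamond (q \land r) is true.
    At w0: \Diamond r requires r at some successor in {w1}.
      At w1: r is false.
    So \Diamond r is false at w0.
    At w0: \Diamond (q \land r) requires q \land r at some successor in {w1}.
      At w1: q \land r is false.
    So \Diamond (q \land r) is false at w0.

Yes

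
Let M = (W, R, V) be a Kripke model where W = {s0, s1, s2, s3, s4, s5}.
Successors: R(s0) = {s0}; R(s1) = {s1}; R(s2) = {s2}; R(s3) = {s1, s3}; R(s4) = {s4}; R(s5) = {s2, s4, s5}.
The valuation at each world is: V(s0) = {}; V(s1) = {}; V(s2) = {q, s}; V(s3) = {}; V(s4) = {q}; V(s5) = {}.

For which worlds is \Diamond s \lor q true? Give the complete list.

Recall that \Diamond ψ holds at a world iff ψ holds at some accessible world.
Let φ = \Diamond s \lor q. Evaluate φ at each world:
  s0 (successors {s0}): φ is false.
  s1 (successors {s1}): φ is false.
  s2 (successors {s2}): φ is true.
  s3 (successors {s1, s3}): φ is false.
  s4 (successors {s4}): φ is true.
  s5 (successors {s2, s4, s5}): φ is true.
For instance, at s4:
  At s4: \Diamond s is false, q is true, so \Diamond s \lor q is true.
    At s4: \Diamond s requires s at some successor in {s4}.
      At s4: s is false.
    So \Diamond s is false at s4.
Satisfying worlds: {s2, s4, s5}

s2, s4, s5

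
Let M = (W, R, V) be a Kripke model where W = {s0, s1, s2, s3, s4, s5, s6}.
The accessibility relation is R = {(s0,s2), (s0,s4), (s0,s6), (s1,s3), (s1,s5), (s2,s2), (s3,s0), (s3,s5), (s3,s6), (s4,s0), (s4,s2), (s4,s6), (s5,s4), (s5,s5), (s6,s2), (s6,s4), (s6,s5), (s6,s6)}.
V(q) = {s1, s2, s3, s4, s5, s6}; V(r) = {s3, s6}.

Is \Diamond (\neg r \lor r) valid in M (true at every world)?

Yes

Let φ = \Diamond (\neg r \lor r). Evaluate φ at each world:
  s0 (successors {s2, s4, s6}): φ is true.
  s1 (successors {s3, s5}): φ is true.
  s2 (successors {s2}): φ is true.
  s3 (successors {s0, s5, s6}): φ is true.
  s4 (successors {s0, s2, s6}): φ is true.
  s5 (successors {s4, s5}): φ is true.
  s6 (successors {s2, s4, s5, s6}): φ is true.
For instance, at s6:
  At s6: \Diamond (\neg r \lor r) requires \neg r \lor r at some successor in {s2, s4, s5, s6}.
    \neg r \lor r holds at s2, so \Diamond (\neg r \lor r) is true at s6.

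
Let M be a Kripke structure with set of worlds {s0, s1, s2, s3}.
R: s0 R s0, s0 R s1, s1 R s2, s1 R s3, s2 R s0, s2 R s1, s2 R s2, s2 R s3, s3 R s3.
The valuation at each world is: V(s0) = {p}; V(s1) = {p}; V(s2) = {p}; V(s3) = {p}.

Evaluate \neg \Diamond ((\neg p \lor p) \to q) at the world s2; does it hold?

Yes

At s2: \Diamond ((\neg p \lor p) \to q) is false, so \neg \Diamond ((\neg p \lor p) \to q) is true.
  At s2: \Diamond ((\neg p \lor p) \to q) requires (\neg p \lor p) \to q at some successor in {s0, s1, s2, s3}.
    At s0: (\neg p \lor p) \to q is false.
    At s1: (\neg p \lor p) \to q is false.
    At s2: (\neg p \lor p) \to q is false.
    At s3: (\neg p \lor p) \to q is false.
  So \Diamond ((\neg p \lor p) \to q) is false at s2.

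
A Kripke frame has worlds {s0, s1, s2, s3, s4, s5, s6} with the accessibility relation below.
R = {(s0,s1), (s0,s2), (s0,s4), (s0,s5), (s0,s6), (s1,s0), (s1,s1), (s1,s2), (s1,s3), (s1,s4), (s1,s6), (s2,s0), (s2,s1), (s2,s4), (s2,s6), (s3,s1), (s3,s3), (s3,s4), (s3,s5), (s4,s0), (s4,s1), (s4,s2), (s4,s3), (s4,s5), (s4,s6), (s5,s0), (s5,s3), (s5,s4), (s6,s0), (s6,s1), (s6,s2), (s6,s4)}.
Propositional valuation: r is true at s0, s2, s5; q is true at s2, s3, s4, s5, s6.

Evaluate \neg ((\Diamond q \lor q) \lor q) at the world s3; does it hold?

No

At s3: (\Diamond q \lor q) \lor q is true, so \neg ((\Diamond q \lor q) \lor q) is false.
  At s3: \Diamond q \lor q is true, q is true, so (\Diamond q \lor q) \lor q is true.
    At s3: \Diamond q is true, q is true, so \Diamond q \lor q is true.
      At s3: \Diamond q requires q at some successor in {s1, s3, s4, s5}.
        q holds at s3, so \Diamond q is true at s3.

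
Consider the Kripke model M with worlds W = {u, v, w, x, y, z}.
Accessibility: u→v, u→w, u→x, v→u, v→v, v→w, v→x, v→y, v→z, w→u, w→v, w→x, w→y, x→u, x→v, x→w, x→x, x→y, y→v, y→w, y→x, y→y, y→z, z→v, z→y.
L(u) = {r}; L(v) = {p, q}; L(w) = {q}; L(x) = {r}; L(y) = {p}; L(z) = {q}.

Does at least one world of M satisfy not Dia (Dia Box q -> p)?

No

Let φ = not Dia (Dia Box q -> p). Evaluate φ at each world:
  u (successors {v, w, x}): φ is false.
  v (successors {u, v, w, x, y, z}): φ is false.
  w (successors {u, v, x, y}): φ is false.
  x (successors {u, v, w, x, y}): φ is false.
  y (successors {v, w, x, y, z}): φ is false.
  z (successors {v, y}): φ is false.
For instance, at v:
  At v: Dia (Dia Box q -> p) is true, so not Dia (Dia Box q -> p) is false.
    At v: Dia (Dia Box q -> p) requires Dia Box q -> p at some successor in {u, v, w, x, y, z}.
      Dia Box q -> p holds at u, so Dia (Dia Box q -> p) is true at v.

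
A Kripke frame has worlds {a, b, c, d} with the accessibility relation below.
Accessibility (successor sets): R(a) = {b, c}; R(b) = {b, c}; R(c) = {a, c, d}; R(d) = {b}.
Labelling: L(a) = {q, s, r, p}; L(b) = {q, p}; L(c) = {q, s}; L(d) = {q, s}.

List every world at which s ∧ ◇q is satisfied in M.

Recall that ◇ψ holds at a world iff ψ holds at some accessible world.
Let φ = s ∧ ◇q. Evaluate φ at each world:
  a (successors {b, c}): φ is true.
  b (successors {b, c}): φ is false.
  c (successors {a, c, d}): φ is true.
  d (successors {b}): φ is true.
For instance, at b:
  At b: s is false, ◇q is true, so s ∧ ◇q is false.
    At b: ◇q requires q at some successor in {b, c}.
      q holds at b, so ◇q is true at b.
Satisfying worlds: {a, c, d}

a, c, d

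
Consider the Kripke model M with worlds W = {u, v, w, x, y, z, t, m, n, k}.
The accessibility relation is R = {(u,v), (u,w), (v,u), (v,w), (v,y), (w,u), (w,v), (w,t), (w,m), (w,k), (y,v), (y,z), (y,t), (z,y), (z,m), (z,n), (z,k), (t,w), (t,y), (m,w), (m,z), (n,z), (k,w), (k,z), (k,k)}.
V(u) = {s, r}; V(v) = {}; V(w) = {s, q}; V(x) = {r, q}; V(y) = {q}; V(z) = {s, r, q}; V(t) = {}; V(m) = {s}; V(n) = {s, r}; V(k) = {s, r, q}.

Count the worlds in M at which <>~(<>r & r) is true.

Let φ = <>~(<>r & r). Evaluate φ at each world:
  u (successors {v, w}): φ is true.
  v (successors {u, w, y}): φ is true.
  w (successors {u, v, t, m, k}): φ is true.
  x (successors ∅): φ is false.
  y (successors {v, z, t}): φ is true.
  z (successors {y, m, n, k}): φ is true.
  t (successors {w, y}): φ is true.
  m (successors {w, z}): φ is true.
  n (successors {z}): φ is false.
  k (successors {w, z, k}): φ is true.
For instance, at u:
  At u: <>~(<>r & r) requires ~(<>r & r) at some successor in {v, w}.
    ~(<>r & r) holds at v, so <>~(<>r & r) is true at u.
      At v: <>r & r is false, so ~(<>r & r) is true.
Satisfying worlds: {u, v, w, y, z, t, m, k}

8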